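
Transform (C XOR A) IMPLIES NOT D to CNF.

(C XOR A) IMPLIES NOT D
= NOT (C XOR A) OR NOT D   (eliminate IMPLIES)
= NOT ((C OR A) AND NOT (C AND A)) OR NOT D   (expand XOR)
= NOT (C OR A) OR NOT NOT (C AND A) OR NOT D   (De Morgan)
= (NOT C AND NOT A) OR NOT NOT (C AND A) OR NOT D   (De Morgan)
= (NOT C AND NOT A) OR (C AND A) OR NOT D   (double negation)
= (NOT C OR C OR NOT D) AND (NOT C OR A OR NOT D) AND (NOT A OR C OR NOT D) AND (NOT A OR A OR NOT D)   (distribute OR over AND)
= (NOT C OR A OR NOT D) AND (NOT A OR C OR NOT D)   (simplify)

(NOT C OR A OR NOT D) AND (NOT A OR C OR NOT D)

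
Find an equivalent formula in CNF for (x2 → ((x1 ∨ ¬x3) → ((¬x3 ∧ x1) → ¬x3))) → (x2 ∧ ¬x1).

(x2 → ((x1 ∨ ¬x3) → ((¬x3 ∧ x1) → ¬x3))) → (x2 ∧ ¬x1)
≡ ¬(x2 → ((x1 ∨ ¬x3) → ((¬x3 ∧ x1) → ¬x3))) ∨ (x2 ∧ ¬x1)   [eliminate →]
≡ ¬(¬x2 ∨ ((x1 ∨ ¬x3) → ((¬x3 ∧ x1) → ¬x3))) ∨ (x2 ∧ ¬x1)   [eliminate →]
≡ ¬(¬x2 ∨ ¬(x1 ∨ ¬x3) ∨ ((¬x3 ∧ x1) → ¬x3)) ∨ (x2 ∧ ¬x1)   [eliminate →]
≡ ¬(¬x2 ∨ ¬(x1 ∨ ¬x3) ∨ ¬(¬x3 ∧ x1) ∨ ¬x3) ∨ (x2 ∧ ¬x1)   [eliminate →]
≡ (¬¬x2 ∧ ¬¬(x1 ∨ ¬x3) ∧ ¬¬(¬x3 ∧ x1) ∧ ¬¬x3) ∨ (x2 ∧ ¬x1)   [De Morgan]
≡ (x2 ∧ ¬¬(x1 ∨ ¬x3) ∧ ¬¬(¬x3 ∧ x1) ∧ ¬¬x3) ∨ (x2 ∧ ¬x1)   [double negation]
≡ (x2 ∧ (x1 ∨ ¬x3) ∧ ¬¬(¬x3 ∧ x1) ∧ ¬¬x3) ∨ (x2 ∧ ¬x1)   [double negation]
≡ (x2 ∧ (x1 ∨ ¬x3) ∧ ¬x3 ∧ x1 ∧ ¬¬x3) ∨ (x2 ∧ ¬x1)   [double negation]
≡ (x2 ∧ (x1 ∨ ¬x3) ∧ ¬x3 ∧ x1 ∧ x3) ∨ (x2 ∧ ¬x1)   [double negation]
≡ (x2 ∨ x2) ∧ (x2 ∨ ¬x1) ∧ (x1 ∨ ¬x3 ∨ x2) ∧ (x1 ∨ ¬x3 ∨ ¬x1) ∧ (¬x3 ∨ x2) ∧ (¬x3 ∨ ¬x1) ∧ (x1 ∨ x2) ∧ (x1 ∨ ¬x1) ∧ (x3 ∨ x2) ∧ (x3 ∨ ¬x1)   [distribute ∨ over ∧]
≡ x2 ∧ (¬x3 ∨ ¬x1) ∧ (x3 ∨ ¬x1)   [simplify]

x2 ∧ (¬x3 ∨ ¬x1) ∧ (x3 ∨ ¬x1)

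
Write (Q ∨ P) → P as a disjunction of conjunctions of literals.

(¬Q ∧ ¬P) ∨ P

(Q ∨ P) → P
≡ ¬(Q ∨ P) ∨ P   (eliminate →)
≡ (¬Q ∧ ¬P) ∨ P   (De Morgan)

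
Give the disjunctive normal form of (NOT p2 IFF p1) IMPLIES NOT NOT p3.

(NOT p2 AND NOT p1) OR (p1 AND p2) OR p3

(NOT p2 IFF p1) IMPLIES NOT NOT p3
⇔ NOT (NOT p2 IFF p1) OR NOT NOT p3   [eliminate IMPLIES]
⇔ NOT ((NOT p2 IMPLIES p1) AND (p1 IMPLIES NOT p2)) OR NOT NOT p3   [eliminate IFF]
⇔ NOT ((NOT NOT p2 OR p1) AND (p1 IMPLIES NOT p2)) OR NOT NOT p3   [eliminate IMPLIES]
⇔ NOT ((NOT NOT p2 OR p1) AND (NOT p1 OR NOT p2)) OR NOT NOT p3   [eliminate IMPLIES]
⇔ NOT (NOT NOT p2 OR p1) OR NOT (NOT p1 OR NOT p2) OR NOT NOT p3   [De Morgan]
⇔ (NOT NOT NOT p2 AND NOT p1) OR NOT (NOT p1 OR NOT p2) OR NOT NOT p3   [De Morgan]
⇔ (NOT p2 AND NOT p1) OR NOT (NOT p1 OR NOT p2) OR NOT NOT p3   [double negation]
⇔ (NOT p2 AND NOT p1) OR (NOT NOT p1 AND NOT NOT p2) OR NOT NOT p3   [De Morgan]
⇔ (NOT p2 AND NOT p1) OR (p1 AND NOT NOT p2) OR NOT NOT p3   [double negation]
⇔ (NOT p2 AND NOT p1) OR (p1 AND p2) OR NOT NOT p3   [double negation]
⇔ (NOT p2 AND NOT p1) OR (p1 AND p2) OR p3   [double negation]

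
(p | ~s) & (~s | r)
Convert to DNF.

(p & r) | ~s

(p | ~s) & (~s | r)
≡ (p & ~s) | (p & r) | (~s & ~s) | (~s & r)   [distribute & over |]
≡ (p & r) | ~s   [simplify]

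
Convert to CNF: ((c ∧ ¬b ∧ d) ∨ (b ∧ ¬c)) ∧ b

((c ∧ ¬b ∧ d) ∨ (b ∧ ¬c)) ∧ b
⇔ (c ∨ b) ∧ (c ∨ ¬c) ∧ (¬b ∨ b) ∧ (¬b ∨ ¬c) ∧ (d ∨ b) ∧ (d ∨ ¬c) ∧ b   [distribute ∨ over ∧]
⇔ (¬b ∨ ¬c) ∧ (d ∨ ¬c) ∧ b   [simplify]

(¬b ∨ ¬c) ∧ (d ∨ ¬c) ∧ b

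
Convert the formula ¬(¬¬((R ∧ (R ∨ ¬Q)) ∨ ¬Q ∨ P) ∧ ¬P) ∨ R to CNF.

¬(¬¬((R ∧ (R ∨ ¬Q)) ∨ ¬Q ∨ P) ∧ ¬P) ∨ R
⇔ ¬¬¬((R ∧ (R ∨ ¬Q)) ∨ ¬Q ∨ P) ∨ ¬¬P ∨ R   [De Morgan]
⇔ ¬((R ∧ (R ∨ ¬Q)) ∨ ¬Q ∨ P) ∨ ¬¬P ∨ R   [double negation]
⇔ (¬(R ∧ (R ∨ ¬Q)) ∧ ¬¬Q ∧ ¬P) ∨ ¬¬P ∨ R   [De Morgan]
⇔ ((¬R ∨ ¬(R ∨ ¬Q)) ∧ ¬¬Q ∧ ¬P) ∨ ¬¬P ∨ R   [De Morgan]
⇔ ((¬R ∨ (¬R ∧ ¬¬Q)) ∧ ¬¬Q ∧ ¬P) ∨ ¬¬P ∨ R   [De Morgan]
⇔ ((¬R ∨ (¬R ∧ Q)) ∧ ¬¬Q ∧ ¬P) ∨ ¬¬P ∨ R   [double negation]
⇔ ((¬R ∨ (¬R ∧ Q)) ∧ Q ∧ ¬P) ∨ ¬¬P ∨ R   [double negation]
⇔ ((¬R ∨ (¬R ∧ Q)) ∧ Q ∧ ¬P) ∨ P ∨ R   [double negation]
⇔ (¬R ∨ ¬R ∨ P ∨ R) ∧ (¬R ∨ Q ∨ P ∨ R) ∧ (Q ∨ P ∨ R) ∧ (¬P ∨ P ∨ R)   [distribute ∨ over ∧]
⇔ Q ∨ P ∨ R   [simplify]

Q ∨ P ∨ R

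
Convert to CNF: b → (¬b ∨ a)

b → (¬b ∨ a)
≡ ¬b ∨ ¬b ∨ a   (eliminate →)
≡ ¬b ∨ a   (simplify)

¬b ∨ a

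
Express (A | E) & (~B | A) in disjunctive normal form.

A | (E & ~B)

(A | E) & (~B | A)
≡ (A & ~B) | (A & A) | (E & ~B) | (E & A)   [distribute & over |]
≡ A | (E & ~B)   [simplify]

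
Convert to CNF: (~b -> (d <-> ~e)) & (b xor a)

(b | ~d | ~e) & (b | e | d) & (b | a) & (~b | ~a)

(~b -> (d <-> ~e)) & (b xor a)
≡ (~~b | (d <-> ~e)) & (b xor a)   [eliminate ->]
≡ (~~b | ((d -> ~e) & (~e -> d))) & (b xor a)   [eliminate <->]
≡ (~~b | ((~d | ~e) & (~e -> d))) & (b xor a)   [eliminate ->]
≡ (~~b | ((~d | ~e) & (~~e | d))) & (b xor a)   [eliminate ->]
≡ (~~b | ((~d | ~e) & (~~e | d))) & (b | a) & ~(b & a)   [expand xor]
≡ (b | ((~d | ~e) & (~~e | d))) & (b | a) & ~(b & a)   [double negation]
≡ (b | ((~d | ~e) & (e | d))) & (b | a) & ~(b & a)   [double negation]
≡ (b | ((~d | ~e) & (e | d))) & (b | a) & (~b | ~a)   [De Morgan]
≡ (b | ~d | ~e) & (b | e | d) & (b | a) & (~b | ~a)   [distribute | over &]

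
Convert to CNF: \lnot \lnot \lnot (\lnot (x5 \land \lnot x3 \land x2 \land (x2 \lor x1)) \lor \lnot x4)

\lnot \lnot \lnot (\lnot (x5 \land \lnot x3 \land x2 \land (x2 \lor x1)) \lor \lnot x4)
≡ \lnot (\lnot (x5 \land \lnot x3 \land x2 \land (x2 \lor x1)) \lor \lnot x4)
≡ \lnot \lnot (x5 \land \lnot x3 \land x2 \land (x2 \lor x1)) \land \lnot \lnot x4
≡ x5 \land \lnot x3 \land x2 \land (x2 \lor x1) \land \lnot \lnot x4
≡ x5 \land \lnot x3 \land x2 \land (x2 \lor x1) \land x4
≡ x5 \land \lnot x3 \land x2 \land x4

x5 \land \lnot x3 \land x2 \land x4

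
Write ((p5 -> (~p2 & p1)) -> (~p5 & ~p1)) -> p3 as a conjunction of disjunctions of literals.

(~p5 | ~p2 | p3) & (~p5 | p1 | p3) & (p5 | p1 | p3)

((p5 -> (~p2 & p1)) -> (~p5 & ~p1)) -> p3
≡ ~((p5 -> (~p2 & p1)) -> (~p5 & ~p1)) | p3   [eliminate ->]
≡ ~(~(p5 -> (~p2 & p1)) | (~p5 & ~p1)) | p3   [eliminate ->]
≡ ~(~(~p5 | (~p2 & p1)) | (~p5 & ~p1)) | p3   [eliminate ->]
≡ (~~(~p5 | (~p2 & p1)) & ~(~p5 & ~p1)) | p3   [De Morgan]
≡ ((~p5 | (~p2 & p1)) & ~(~p5 & ~p1)) | p3   [double negation]
≡ ((~p5 | (~p2 & p1)) & (~~p5 | ~~p1)) | p3   [De Morgan]
≡ ((~p5 | (~p2 & p1)) & (p5 | ~~p1)) | p3   [double negation]
≡ ((~p5 | (~p2 & p1)) & (p5 | p1)) | p3   [double negation]
≡ (~p5 | ~p2 | p3) & (~p5 | p1 | p3) & (p5 | p1 | p3)   [distribute | over &]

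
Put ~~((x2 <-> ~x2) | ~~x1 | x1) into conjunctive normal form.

(~x2 | x1) & (x2 | x1)

~~((x2 <-> ~x2) | ~~x1 | x1)
≡ ~~(((x2 -> ~x2) & (~x2 -> x2)) | ~~x1 | x1)
≡ ~~(((~x2 | ~x2) & (~x2 -> x2)) | ~~x1 | x1)
≡ ~~(((~x2 | ~x2) & (~~x2 | x2)) | ~~x1 | x1)
≡ ((~x2 | ~x2) & (~~x2 | x2)) | ~~x1 | x1
≡ ((~x2 | ~x2) & (x2 | x2)) | ~~x1 | x1
≡ ((~x2 | ~x2) & (x2 | x2)) | x1 | x1
≡ (~x2 | ~x2 | x1 | x1) & (x2 | x2 | x1 | x1)
≡ (~x2 | x1) & (x2 | x1)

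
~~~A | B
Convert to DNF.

~A | B

~~~A | B
≡ ~A | B   [double negation]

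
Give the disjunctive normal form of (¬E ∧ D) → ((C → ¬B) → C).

(¬E ∧ D) → ((C → ¬B) → C)
= ¬(¬E ∧ D) ∨ ((C → ¬B) → C)   [eliminate →]
= ¬(¬E ∧ D) ∨ ¬(C → ¬B) ∨ C   [eliminate →]
= ¬(¬E ∧ D) ∨ ¬(¬C ∨ ¬B) ∨ C   [eliminate →]
= ¬¬E ∨ ¬D ∨ ¬(¬C ∨ ¬B) ∨ C   [De Morgan]
= E ∨ ¬D ∨ ¬(¬C ∨ ¬B) ∨ C   [double negation]
= E ∨ ¬D ∨ (¬¬C ∧ ¬¬B) ∨ C   [De Morgan]
= E ∨ ¬D ∨ (C ∧ ¬¬B) ∨ C   [double negation]
= E ∨ ¬D ∨ (C ∧ B) ∨ C   [double negation]
= E ∨ ¬D ∨ C   [simplify]

E ∨ ¬D ∨ C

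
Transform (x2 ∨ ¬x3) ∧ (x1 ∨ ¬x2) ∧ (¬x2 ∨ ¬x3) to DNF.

(x2 ∨ ¬x3) ∧ (x1 ∨ ¬x2) ∧ (¬x2 ∨ ¬x3)
= (x2 ∧ x1 ∧ ¬x2) ∨ (x2 ∧ x1 ∧ ¬x3) ∨ (x2 ∧ ¬x2 ∧ ¬x2) ∨ (x2 ∧ ¬x2 ∧ ¬x3) ∨ (¬x3 ∧ x1 ∧ ¬x2) ∨ (¬x3 ∧ x1 ∧ ¬x3) ∨ (¬x3 ∧ ¬x2 ∧ ¬x2) ∨ (¬x3 ∧ ¬x2 ∧ ¬x3)   [distribute ∧ over ∨]
= (¬x3 ∧ x1) ∨ (¬x3 ∧ ¬x2)   [simplify]

(¬x3 ∧ x1) ∨ (¬x3 ∧ ¬x2)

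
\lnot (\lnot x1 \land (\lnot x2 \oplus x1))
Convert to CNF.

\lnot (\lnot x1 \land (\lnot x2 \oplus x1))
≡ \lnot (\lnot x1 \land (\lnot x2 \lor x1) \land \lnot (\lnot x2 \land x1))   [expand \oplus]
≡ \lnot \lnot x1 \lor \lnot (\lnot x2 \lor x1) \lor \lnot \lnot (\lnot x2 \land x1)   [De Morgan]
≡ x1 \lor \lnot (\lnot x2 \lor x1) \lor \lnot \lnot (\lnot x2 \land x1)   [double negation]
≡ x1 \lor \lnot \lnot x2 \land \lnot x1 \lor \lnot \lnot (\lnot x2 \land x1)   [De Morgan]
≡ x1 \lor x2 \land \lnot x1 \lor \lnot \lnot (\lnot x2 \land x1)   [double negation]
≡ x1 \lor x2 \land \lnot x1 \lor \lnot x2 \land x1   [double negation]
≡ (x1 \lor x2 \lor \lnot x2) \land (x1 \lor x2 \lor x1) \land (x1 \lor \lnot x1 \lor \lnot x2) \land (x1 \lor \lnot x1 \lor x1)   [distribute \lor over \land]
≡ x1 \lor x2   [simplify]

x1 \lor x2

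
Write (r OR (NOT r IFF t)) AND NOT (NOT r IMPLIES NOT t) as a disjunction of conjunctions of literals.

(r OR (NOT r IFF t)) AND NOT (NOT r IMPLIES NOT t)
≡ (r OR ((NOT r IMPLIES t) AND (t IMPLIES NOT r))) AND NOT (NOT r IMPLIES NOT t)   — eliminate IFF
≡ (r OR ((NOT NOT r OR t) AND (t IMPLIES NOT r))) AND NOT (NOT r IMPLIES NOT t)   — eliminate IMPLIES
≡ (r OR ((NOT NOT r OR t) AND (NOT t OR NOT r))) AND NOT (NOT r IMPLIES NOT t)   — eliminate IMPLIES
≡ (r OR ((NOT NOT r OR t) AND (NOT t OR NOT r))) AND NOT (NOT NOT r OR NOT t)   — eliminate IMPLIES
≡ (r OR ((r OR t) AND (NOT t OR NOT r))) AND NOT (NOT NOT r OR NOT t)   — double negation
≡ (r OR ((r OR t) AND (NOT t OR NOT r))) AND NOT NOT NOT r AND NOT NOT t   — De Morgan
≡ (r OR ((r OR t) AND (NOT t OR NOT r))) AND NOT r AND NOT NOT t   — double negation
≡ (r OR ((r OR t) AND (NOT t OR NOT r))) AND NOT r AND t   — double negation
≡ (r AND NOT r AND t) OR (r AND NOT t AND NOT r AND t) OR (r AND NOT r AND NOT r AND t) OR (t AND NOT t AND NOT r AND t) OR (t AND NOT r AND NOT r AND t)   — distribute AND over OR
≡ t AND NOT r   — simplify

t AND NOT r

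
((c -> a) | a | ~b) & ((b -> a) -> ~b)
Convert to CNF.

((c -> a) | a | ~b) & ((b -> a) -> ~b)
= (~c | a | a | ~b) & ((b -> a) -> ~b)   [eliminate ->]
= (~c | a | a | ~b) & (~(b -> a) | ~b)   [eliminate ->]
= (~c | a | a | ~b) & (~(~b | a) | ~b)   [eliminate ->]
= (~c | a | a | ~b) & ((~~b & ~a) | ~b)   [De Morgan]
= (~c | a | a | ~b) & ((b & ~a) | ~b)   [double negation]
= (~c | a | a | ~b) & (b | ~b) & (~a | ~b)   [distribute | over &]
= (~c | a | ~b) & (~a | ~b)   [simplify]

(~c | a | ~b) & (~a | ~b)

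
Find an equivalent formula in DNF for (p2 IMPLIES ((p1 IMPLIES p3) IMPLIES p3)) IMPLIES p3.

(p2 AND NOT p1 AND NOT p3) OR p3

(p2 IMPLIES ((p1 IMPLIES p3) IMPLIES p3)) IMPLIES p3
≡ NOT (p2 IMPLIES ((p1 IMPLIES p3) IMPLIES p3)) OR p3
≡ NOT (NOT p2 OR ((p1 IMPLIES p3) IMPLIES p3)) OR p3
≡ NOT (NOT p2 OR NOT (p1 IMPLIES p3) OR p3) OR p3
≡ NOT (NOT p2 OR NOT (NOT p1 OR p3) OR p3) OR p3
≡ (NOT NOT p2 AND NOT NOT (NOT p1 OR p3) AND NOT p3) OR p3
≡ (p2 AND NOT NOT (NOT p1 OR p3) AND NOT p3) OR p3
≡ (p2 AND (NOT p1 OR p3) AND NOT p3) OR p3
≡ (p2 AND NOT p1 AND NOT p3) OR (p2 AND p3 AND NOT p3) OR p3
≡ (p2 AND NOT p1 AND NOT p3) OR p3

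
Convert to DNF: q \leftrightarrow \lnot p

(\lnot q \land p) \lor (\lnot p \land q)

q \leftrightarrow \lnot p
⇔ (q \to \lnot p) \land (\lnot p \to q)   [eliminate \leftrightarrow]
⇔ (\lnot q \lor \lnot p) \land (\lnot p \to q)   [eliminate \to]
⇔ (\lnot q \lor \lnot p) \land (\lnot \lnot p \lor q)   [eliminate \to]
⇔ (\lnot q \lor \lnot p) \land (p \lor q)   [double negation]
⇔ (\lnot q \land p) \lor (\lnot q \land q) \lor (\lnot p \land p) \lor (\lnot p \land q)   [distribute \land over \lor]
⇔ (\lnot q \land p) \lor (\lnot p \land q)   [simplify]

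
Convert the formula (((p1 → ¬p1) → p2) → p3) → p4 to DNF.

(p1 ∧ ¬p3) ∨ (p2 ∧ ¬p3) ∨ p4

(((p1 → ¬p1) → p2) → p3) → p4
⇔ ¬(((p1 → ¬p1) → p2) → p3) ∨ p4   [eliminate →]
⇔ ¬(¬((p1 → ¬p1) → p2) ∨ p3) ∨ p4   [eliminate →]
⇔ ¬(¬(¬(p1 → ¬p1) ∨ p2) ∨ p3) ∨ p4   [eliminate →]
⇔ ¬(¬(¬(¬p1 ∨ ¬p1) ∨ p2) ∨ p3) ∨ p4   [eliminate →]
⇔ (¬¬(¬(¬p1 ∨ ¬p1) ∨ p2) ∧ ¬p3) ∨ p4   [De Morgan]
⇔ ((¬(¬p1 ∨ ¬p1) ∨ p2) ∧ ¬p3) ∨ p4   [double negation]
⇔ (((¬¬p1 ∧ ¬¬p1) ∨ p2) ∧ ¬p3) ∨ p4   [De Morgan]
⇔ (((p1 ∧ ¬¬p1) ∨ p2) ∧ ¬p3) ∨ p4   [double negation]
⇔ (((p1 ∧ p1) ∨ p2) ∧ ¬p3) ∨ p4   [double negation]
⇔ (p1 ∧ p1 ∧ ¬p3) ∨ (p2 ∧ ¬p3) ∨ p4   [distribute ∧ over ∨]
⇔ (p1 ∧ ¬p3) ∨ (p2 ∧ ¬p3) ∨ p4   [simplify]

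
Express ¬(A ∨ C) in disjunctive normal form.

¬(A ∨ C)
= ¬A ∧ ¬C   [De Morgan]

¬A ∧ ¬C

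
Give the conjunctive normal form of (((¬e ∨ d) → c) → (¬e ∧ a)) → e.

(e ∨ c) ∧ (e ∨ ¬a)

(((¬e ∨ d) → c) → (¬e ∧ a)) → e
⇔ ¬(((¬e ∨ d) → c) → (¬e ∧ a)) ∨ e   [eliminate →]
⇔ ¬(¬((¬e ∨ d) → c) ∨ (¬e ∧ a)) ∨ e   [eliminate →]
⇔ ¬(¬(¬(¬e ∨ d) ∨ c) ∨ (¬e ∧ a)) ∨ e   [eliminate →]
⇔ (¬¬(¬(¬e ∨ d) ∨ c) ∧ ¬(¬e ∧ a)) ∨ e   [De Morgan]
⇔ ((¬(¬e ∨ d) ∨ c) ∧ ¬(¬e ∧ a)) ∨ e   [double negation]
⇔ (((¬¬e ∧ ¬d) ∨ c) ∧ ¬(¬e ∧ a)) ∨ e   [De Morgan]
⇔ (((e ∧ ¬d) ∨ c) ∧ ¬(¬e ∧ a)) ∨ e   [double negation]
⇔ (((e ∧ ¬d) ∨ c) ∧ (¬¬e ∨ ¬a)) ∨ e   [De Morgan]
⇔ (((e ∧ ¬d) ∨ c) ∧ (e ∨ ¬a)) ∨ e   [double negation]
⇔ (e ∨ c ∨ e) ∧ (¬d ∨ c ∨ e) ∧ (e ∨ ¬a ∨ e)   [distribute ∨ over ∧]
⇔ (e ∨ c) ∧ (e ∨ ¬a)   [simplify]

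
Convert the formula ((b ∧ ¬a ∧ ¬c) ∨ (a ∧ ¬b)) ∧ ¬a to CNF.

((b ∧ ¬a ∧ ¬c) ∨ (a ∧ ¬b)) ∧ ¬a
≡ (b ∨ a) ∧ (b ∨ ¬b) ∧ (¬a ∨ a) ∧ (¬a ∨ ¬b) ∧ (¬c ∨ a) ∧ (¬c ∨ ¬b) ∧ ¬a   [distribute ∨ over ∧]
≡ (b ∨ a) ∧ (¬c ∨ a) ∧ (¬c ∨ ¬b) ∧ ¬a   [simplify]

(b ∨ a) ∧ (¬c ∨ a) ∧ (¬c ∨ ¬b) ∧ ¬a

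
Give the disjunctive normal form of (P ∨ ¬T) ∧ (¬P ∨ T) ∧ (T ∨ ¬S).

(P ∨ ¬T) ∧ (¬P ∨ T) ∧ (T ∨ ¬S)
≡ (P ∧ ¬P ∧ T) ∨ (P ∧ ¬P ∧ ¬S) ∨ (P ∧ T ∧ T) ∨ (P ∧ T ∧ ¬S) ∨ (¬T ∧ ¬P ∧ T) ∨ (¬T ∧ ¬P ∧ ¬S) ∨ (¬T ∧ T ∧ T) ∨ (¬T ∧ T ∧ ¬S)
≡ (P ∧ T) ∨ (¬T ∧ ¬P ∧ ¬S)

(P ∧ T) ∨ (¬T ∧ ¬P ∧ ¬S)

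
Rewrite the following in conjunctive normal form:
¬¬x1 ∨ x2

¬¬x1 ∨ x2
≡ x1 ∨ x2

x1 ∨ x2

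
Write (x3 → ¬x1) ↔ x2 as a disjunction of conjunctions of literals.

(x3 ∧ x1 ∧ ¬x2) ∨ (x2 ∧ ¬x3) ∨ (x2 ∧ ¬x1)

(x3 → ¬x1) ↔ x2
= ((x3 → ¬x1) → x2) ∧ (x2 → (x3 → ¬x1))
= (¬(x3 → ¬x1) ∨ x2) ∧ (x2 → (x3 → ¬x1))
= (¬(¬x3 ∨ ¬x1) ∨ x2) ∧ (x2 → (x3 → ¬x1))
= (¬(¬x3 ∨ ¬x1) ∨ x2) ∧ (¬x2 ∨ (x3 → ¬x1))
= (¬(¬x3 ∨ ¬x1) ∨ x2) ∧ (¬x2 ∨ ¬x3 ∨ ¬x1)
= ((¬¬x3 ∧ ¬¬x1) ∨ x2) ∧ (¬x2 ∨ ¬x3 ∨ ¬x1)
= ((x3 ∧ ¬¬x1) ∨ x2) ∧ (¬x2 ∨ ¬x3 ∨ ¬x1)
= ((x3 ∧ x1) ∨ x2) ∧ (¬x2 ∨ ¬x3 ∨ ¬x1)
= (x3 ∧ x1 ∧ ¬x2) ∨ (x3 ∧ x1 ∧ ¬x3) ∨ (x3 ∧ x1 ∧ ¬x1) ∨ (x2 ∧ ¬x2) ∨ (x2 ∧ ¬x3) ∨ (x2 ∧ ¬x1)
= (x3 ∧ x1 ∧ ¬x2) ∨ (x2 ∧ ¬x3) ∨ (x2 ∧ ¬x1)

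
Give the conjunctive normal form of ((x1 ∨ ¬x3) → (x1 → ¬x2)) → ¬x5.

(x1 ∨ ¬x5) ∧ (x2 ∨ ¬x5)

((x1 ∨ ¬x3) → (x1 → ¬x2)) → ¬x5
= ¬((x1 ∨ ¬x3) → (x1 → ¬x2)) ∨ ¬x5   [eliminate →]
= ¬(¬(x1 ∨ ¬x3) ∨ (x1 → ¬x2)) ∨ ¬x5   [eliminate →]
= ¬(¬(x1 ∨ ¬x3) ∨ ¬x1 ∨ ¬x2) ∨ ¬x5   [eliminate →]
= (¬¬(x1 ∨ ¬x3) ∧ ¬¬x1 ∧ ¬¬x2) ∨ ¬x5   [De Morgan]
= ((x1 ∨ ¬x3) ∧ ¬¬x1 ∧ ¬¬x2) ∨ ¬x5   [double negation]
= ((x1 ∨ ¬x3) ∧ x1 ∧ ¬¬x2) ∨ ¬x5   [double negation]
= ((x1 ∨ ¬x3) ∧ x1 ∧ x2) ∨ ¬x5   [double negation]
= (x1 ∨ ¬x3 ∨ ¬x5) ∧ (x1 ∨ ¬x5) ∧ (x2 ∨ ¬x5)   [distribute ∨ over ∧]
= (x1 ∨ ¬x5) ∧ (x2 ∨ ¬x5)   [simplify]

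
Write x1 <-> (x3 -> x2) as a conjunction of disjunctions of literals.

x1 <-> (x3 -> x2)
≡ (x1 -> (x3 -> x2)) & ((x3 -> x2) -> x1)   [eliminate <->]
≡ (~x1 | (x3 -> x2)) & ((x3 -> x2) -> x1)   [eliminate ->]
≡ (~x1 | ~x3 | x2) & ((x3 -> x2) -> x1)   [eliminate ->]
≡ (~x1 | ~x3 | x2) & (~(x3 -> x2) | x1)   [eliminate ->]
≡ (~x1 | ~x3 | x2) & (~(~x3 | x2) | x1)   [eliminate ->]
≡ (~x1 | ~x3 | x2) & ((~~x3 & ~x2) | x1)   [De Morgan]
≡ (~x1 | ~x3 | x2) & ((x3 & ~x2) | x1)   [double negation]
≡ (~x1 | ~x3 | x2) & (x3 | x1) & (~x2 | x1)   [distribute | over &]

(~x1 | ~x3 | x2) & (x3 | x1) & (~x2 | x1)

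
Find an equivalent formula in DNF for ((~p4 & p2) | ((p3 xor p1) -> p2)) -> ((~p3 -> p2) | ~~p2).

((~p4 & p2) | ((p3 xor p1) -> p2)) -> ((~p3 -> p2) | ~~p2)
≡ ~((~p4 & p2) | ((p3 xor p1) -> p2)) | (~p3 -> p2) | ~~p2   — eliminate ->
≡ ~((~p4 & p2) | ~(p3 xor p1) | p2) | (~p3 -> p2) | ~~p2   — eliminate ->
≡ ~((~p4 & p2) | ~((p3 & ~p1) | (~p3 & p1)) | p2) | (~p3 -> p2) | ~~p2   — expand xor
≡ ~((~p4 & p2) | ~((p3 & ~p1) | (~p3 & p1)) | p2) | ~~p3 | p2 | ~~p2   — eliminate ->
≡ (~(~p4 & p2) & ~~((p3 & ~p1) | (~p3 & p1)) & ~p2) | ~~p3 | p2 | ~~p2   — De Morgan
≡ ((~~p4 | ~p2) & ~~((p3 & ~p1) | (~p3 & p1)) & ~p2) | ~~p3 | p2 | ~~p2   — De Morgan
≡ ((p4 | ~p2) & ~~((p3 & ~p1) | (~p3 & p1)) & ~p2) | ~~p3 | p2 | ~~p2   — double negation
≡ ((p4 | ~p2) & ((p3 & ~p1) | (~p3 & p1)) & ~p2) | ~~p3 | p2 | ~~p2   — double negation
≡ ((p4 | ~p2) & ((p3 & ~p1) | (~p3 & p1)) & ~p2) | p3 | p2 | ~~p2   — double negation
≡ ((p4 | ~p2) & ((p3 & ~p1) | (~p3 & p1)) & ~p2) | p3 | p2 | p2   — double negation
≡ (p4 & p3 & ~p1 & ~p2) | (p4 & ~p3 & p1 & ~p2) | (~p2 & p3 & ~p1 & ~p2) | (~p2 & ~p3 & p1 & ~p2) | p3 | p2 | p2   — distribute & over |
≡ (~p2 & ~p3 & p1) | p3 | p2   — simplify

(~p2 & ~p3 & p1) | p3 | p2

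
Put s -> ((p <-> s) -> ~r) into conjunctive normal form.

~s | ~p | ~r

s -> ((p <-> s) -> ~r)
⇔ ~s | ((p <-> s) -> ~r)   [eliminate ->]
⇔ ~s | ~(p <-> s) | ~r   [eliminate ->]
⇔ ~s | ~((p -> s) & (s -> p)) | ~r   [eliminate <->]
⇔ ~s | ~((~p | s) & (s -> p)) | ~r   [eliminate ->]
⇔ ~s | ~((~p | s) & (~s | p)) | ~r   [eliminate ->]
⇔ ~s | ~(~p | s) | ~(~s | p) | ~r   [De Morgan]
⇔ ~s | (~~p & ~s) | ~(~s | p) | ~r   [De Morgan]
⇔ ~s | (p & ~s) | ~(~s | p) | ~r   [double negation]
⇔ ~s | (p & ~s) | (~~s & ~p) | ~r   [De Morgan]
⇔ ~s | (p & ~s) | (s & ~p) | ~r   [double negation]
⇔ (~s | p | s | ~r) & (~s | p | ~p | ~r) & (~s | ~s | s | ~r) & (~s | ~s | ~p | ~r)   [distribute | over &]
⇔ ~s | ~p | ~r   [simplify]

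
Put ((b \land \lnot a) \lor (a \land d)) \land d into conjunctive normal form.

((b \land \lnot a) \lor (a \land d)) \land d
= (b \lor a) \land (b \lor d) \land (\lnot a \lor a) \land (\lnot a \lor d) \land d   — distribute \lor over \land
= (b \lor a) \land d   — simplify

(b \lor a) \land d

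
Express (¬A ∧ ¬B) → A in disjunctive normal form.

(¬A ∧ ¬B) → A
⇔ ¬(¬A ∧ ¬B) ∨ A   [eliminate →]
⇔ ¬¬A ∨ ¬¬B ∨ A   [De Morgan]
⇔ A ∨ ¬¬B ∨ A   [double negation]
⇔ A ∨ B ∨ A   [double negation]
⇔ A ∨ B   [simplify]

A ∨ B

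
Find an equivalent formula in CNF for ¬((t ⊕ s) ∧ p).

(¬t ∨ s ∨ ¬p) ∧ (¬s ∨ t ∨ ¬p)

¬((t ⊕ s) ∧ p)
≡ ¬((t ∨ s) ∧ ¬(t ∧ s) ∧ p)   [expand ⊕]
≡ ¬(t ∨ s) ∨ ¬¬(t ∧ s) ∨ ¬p   [De Morgan]
≡ (¬t ∧ ¬s) ∨ ¬¬(t ∧ s) ∨ ¬p   [De Morgan]
≡ (¬t ∧ ¬s) ∨ (t ∧ s) ∨ ¬p   [double negation]
≡ (¬t ∨ t ∨ ¬p) ∧ (¬t ∨ s ∨ ¬p) ∧ (¬s ∨ t ∨ ¬p) ∧ (¬s ∨ s ∨ ¬p)   [distribute ∨ over ∧]
≡ (¬t ∨ s ∨ ¬p) ∧ (¬s ∨ t ∨ ¬p)   [simplify]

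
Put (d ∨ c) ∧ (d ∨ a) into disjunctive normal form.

(d ∨ c) ∧ (d ∨ a)
⇔ (d ∧ d) ∨ (d ∧ a) ∨ (c ∧ d) ∨ (c ∧ a)   [distribute ∧ over ∨]
⇔ d ∨ (c ∧ a)   [simplify]

d ∨ (c ∧ a)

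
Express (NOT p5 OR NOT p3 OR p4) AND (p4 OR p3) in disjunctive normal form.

(NOT p5 AND p3) OR p4

(NOT p5 OR NOT p3 OR p4) AND (p4 OR p3)
⇔ (NOT p5 AND p4) OR (NOT p5 AND p3) OR (NOT p3 AND p4) OR (NOT p3 AND p3) OR (p4 AND p4) OR (p4 AND p3)   [distribute AND over OR]
⇔ (NOT p5 AND p3) OR p4   [simplify]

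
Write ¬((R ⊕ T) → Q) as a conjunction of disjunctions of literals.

(R ∨ T) ∧ (¬R ∨ ¬T) ∧ ¬Q

¬((R ⊕ T) → Q)
= ¬(¬(R ⊕ T) ∨ Q)   [eliminate →]
= ¬(¬((R ∨ T) ∧ ¬(R ∧ T)) ∨ Q)   [expand ⊕]
= ¬¬((R ∨ T) ∧ ¬(R ∧ T)) ∧ ¬Q   [De Morgan]
= (R ∨ T) ∧ ¬(R ∧ T) ∧ ¬Q   [double negation]
= (R ∨ T) ∧ (¬R ∨ ¬T) ∧ ¬Q   [De Morgan]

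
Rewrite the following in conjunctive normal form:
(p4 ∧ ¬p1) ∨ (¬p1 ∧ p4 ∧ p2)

(p4 ∧ ¬p1) ∨ (¬p1 ∧ p4 ∧ p2)
≡ (p4 ∨ ¬p1) ∧ (p4 ∨ p4) ∧ (p4 ∨ p2) ∧ (¬p1 ∨ ¬p1) ∧ (¬p1 ∨ p4) ∧ (¬p1 ∨ p2)   [distribute ∨ over ∧]
≡ p4 ∧ ¬p1   [simplify]

p4 ∧ ¬p1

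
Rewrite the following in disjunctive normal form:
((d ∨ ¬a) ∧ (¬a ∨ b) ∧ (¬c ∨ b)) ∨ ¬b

((d ∨ ¬a) ∧ (¬a ∨ b) ∧ (¬c ∨ b)) ∨ ¬b
≡ (d ∧ ¬a ∧ ¬c) ∨ (d ∧ ¬a ∧ b) ∨ (d ∧ b ∧ ¬c) ∨ (d ∧ b ∧ b) ∨ (¬a ∧ ¬a ∧ ¬c) ∨ (¬a ∧ ¬a ∧ b) ∨ (¬a ∧ b ∧ ¬c) ∨ (¬a ∧ b ∧ b) ∨ ¬b   [distribute ∧ over ∨]
≡ (d ∧ b) ∨ (¬a ∧ ¬c) ∨ (¬a ∧ b) ∨ ¬b   [simplify]

(d ∧ b) ∨ (¬a ∧ ¬c) ∨ (¬a ∧ b) ∨ ¬b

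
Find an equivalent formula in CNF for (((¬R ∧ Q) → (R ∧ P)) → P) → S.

(R ∨ ¬Q ∨ S) ∧ (¬P ∨ S)

(((¬R ∧ Q) → (R ∧ P)) → P) → S
≡ ¬(((¬R ∧ Q) → (R ∧ P)) → P) ∨ S   [eliminate →]
≡ ¬(¬((¬R ∧ Q) → (R ∧ P)) ∨ P) ∨ S   [eliminate →]
≡ ¬(¬(¬(¬R ∧ Q) ∨ (R ∧ P)) ∨ P) ∨ S   [eliminate →]
≡ (¬¬(¬(¬R ∧ Q) ∨ (R ∧ P)) ∧ ¬P) ∨ S   [De Morgan]
≡ ((¬(¬R ∧ Q) ∨ (R ∧ P)) ∧ ¬P) ∨ S   [double negation]
≡ ((¬¬R ∨ ¬Q ∨ (R ∧ P)) ∧ ¬P) ∨ S   [De Morgan]
≡ ((R ∨ ¬Q ∨ (R ∧ P)) ∧ ¬P) ∨ S   [double negation]
≡ (R ∨ ¬Q ∨ R ∨ S) ∧ (R ∨ ¬Q ∨ P ∨ S) ∧ (¬P ∨ S)   [distribute ∨ over ∧]
≡ (R ∨ ¬Q ∨ S) ∧ (¬P ∨ S)   [simplify]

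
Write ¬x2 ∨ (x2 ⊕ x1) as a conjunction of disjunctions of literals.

¬x2 ∨ ¬x1

¬x2 ∨ (x2 ⊕ x1)
⇔ ¬x2 ∨ ((x2 ∨ x1) ∧ ¬(x2 ∧ x1))   — expand ⊕
⇔ ¬x2 ∨ ((x2 ∨ x1) ∧ (¬x2 ∨ ¬x1))   — De Morgan
⇔ (¬x2 ∨ x2 ∨ x1) ∧ (¬x2 ∨ ¬x2 ∨ ¬x1)   — distribute ∨ over ∧
⇔ ¬x2 ∨ ¬x1   — simplify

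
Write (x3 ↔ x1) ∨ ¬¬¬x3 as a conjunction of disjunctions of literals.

(x3 ↔ x1) ∨ ¬¬¬x3
≡ ((x3 → x1) ∧ (x1 → x3)) ∨ ¬¬¬x3   — eliminate ↔
≡ ((¬x3 ∨ x1) ∧ (x1 → x3)) ∨ ¬¬¬x3   — eliminate →
≡ ((¬x3 ∨ x1) ∧ (¬x1 ∨ x3)) ∨ ¬¬¬x3   — eliminate →
≡ ((¬x3 ∨ x1) ∧ (¬x1 ∨ x3)) ∨ ¬x3   — double negation
≡ (¬x3 ∨ x1 ∨ ¬x3) ∧ (¬x1 ∨ x3 ∨ ¬x3)   — distribute ∨ over ∧
≡ ¬x3 ∨ x1   — simplify

¬x3 ∨ x1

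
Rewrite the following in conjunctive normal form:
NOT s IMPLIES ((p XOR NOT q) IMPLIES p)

NOT s IMPLIES ((p XOR NOT q) IMPLIES p)
⇔ NOT NOT s OR ((p XOR NOT q) IMPLIES p)   [eliminate IMPLIES]
⇔ NOT NOT s OR NOT (p XOR NOT q) OR p   [eliminate IMPLIES]
⇔ NOT NOT s OR NOT ((p OR NOT q) AND NOT (p AND NOT q)) OR p   [expand XOR]
⇔ s OR NOT ((p OR NOT q) AND NOT (p AND NOT q)) OR p   [double negation]
⇔ s OR NOT (p OR NOT q) OR NOT NOT (p AND NOT q) OR p   [De Morgan]
⇔ s OR (NOT p AND NOT NOT q) OR NOT NOT (p AND NOT q) OR p   [De Morgan]
⇔ s OR (NOT p AND q) OR NOT NOT (p AND NOT q) OR p   [double negation]
⇔ s OR (NOT p AND q) OR (p AND NOT q) OR p   [double negation]
⇔ (s OR NOT p OR p OR p) AND (s OR NOT p OR NOT q OR p) AND (s OR q OR p OR p) AND (s OR q OR NOT q OR p)   [distribute OR over AND]
⇔ s OR q OR p   [simplify]

s OR q OR p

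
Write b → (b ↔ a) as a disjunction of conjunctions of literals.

b → (b ↔ a)
⇔ ¬b ∨ (b ↔ a)   — eliminate →
⇔ ¬b ∨ ((b → a) ∧ (a → b))   — eliminate ↔
⇔ ¬b ∨ ((¬b ∨ a) ∧ (a → b))   — eliminate →
⇔ ¬b ∨ ((¬b ∨ a) ∧ (¬a ∨ b))   — eliminate →
⇔ ¬b ∨ (¬b ∧ ¬a) ∨ (¬b ∧ b) ∨ (a ∧ ¬a) ∨ (a ∧ b)   — distribute ∧ over ∨
⇔ ¬b ∨ (a ∧ b)   — simplify

¬b ∨ (a ∧ b)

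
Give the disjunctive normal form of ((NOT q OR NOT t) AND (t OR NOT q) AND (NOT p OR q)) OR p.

((NOT q OR NOT t) AND (t OR NOT q) AND (NOT p OR q)) OR p
≡ (NOT q AND t AND NOT p) OR (NOT q AND t AND q) OR (NOT q AND NOT q AND NOT p) OR (NOT q AND NOT q AND q) OR (NOT t AND t AND NOT p) OR (NOT t AND t AND q) OR (NOT t AND NOT q AND NOT p) OR (NOT t AND NOT q AND q) OR p
≡ (NOT q AND NOT p) OR p

(NOT q AND NOT p) OR p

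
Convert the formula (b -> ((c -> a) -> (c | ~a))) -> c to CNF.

(b -> ((c -> a) -> (c | ~a))) -> c
≡ ~(b -> ((c -> a) -> (c | ~a))) | c   — eliminate ->
≡ ~(~b | ((c -> a) -> (c | ~a))) | c   — eliminate ->
≡ ~(~b | ~(c -> a) | c | ~a) | c   — eliminate ->
≡ ~(~b | ~(~c | a) | c | ~a) | c   — eliminate ->
≡ (~~b & ~~(~c | a) & ~c & ~~a) | c   — De Morgan
≡ (b & ~~(~c | a) & ~c & ~~a) | c   — double negation
≡ (b & (~c | a) & ~c & ~~a) | c   — double negation
≡ (b & (~c | a) & ~c & a) | c   — double negation
≡ (b | c) & (~c | a | c) & (~c | c) & (a | c)   — distribute | over &
≡ (b | c) & (a | c)   — simplify

(b | c) & (a | c)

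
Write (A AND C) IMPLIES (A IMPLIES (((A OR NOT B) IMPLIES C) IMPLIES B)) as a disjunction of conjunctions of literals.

NOT A OR NOT C OR B

(A AND C) IMPLIES (A IMPLIES (((A OR NOT B) IMPLIES C) IMPLIES B))
≡ NOT (A AND C) OR (A IMPLIES (((A OR NOT B) IMPLIES C) IMPLIES B))   [eliminate IMPLIES]
≡ NOT (A AND C) OR NOT A OR (((A OR NOT B) IMPLIES C) IMPLIES B)   [eliminate IMPLIES]
≡ NOT (A AND C) OR NOT A OR NOT ((A OR NOT B) IMPLIES C) OR B   [eliminate IMPLIES]
≡ NOT (A AND C) OR NOT A OR NOT (NOT (A OR NOT B) OR C) OR B   [eliminate IMPLIES]
≡ NOT A OR NOT C OR NOT A OR NOT (NOT (A OR NOT B) OR C) OR B   [De Morgan]
≡ NOT A OR NOT C OR NOT A OR (NOT NOT (A OR NOT B) AND NOT C) OR B   [De Morgan]
≡ NOT A OR NOT C OR NOT A OR ((A OR NOT B) AND NOT C) OR B   [double negation]
≡ NOT A OR NOT C OR NOT A OR (A AND NOT C) OR (NOT B AND NOT C) OR B   [distribute AND over OR]
≡ NOT A OR NOT C OR B   [simplify]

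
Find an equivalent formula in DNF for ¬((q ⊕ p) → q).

¬((q ⊕ p) → q)
⇔ ¬(¬(q ⊕ p) ∨ q)   (eliminate →)
⇔ ¬(¬((q ∧ ¬p) ∨ (¬q ∧ p)) ∨ q)   (expand ⊕)
⇔ ¬¬((q ∧ ¬p) ∨ (¬q ∧ p)) ∧ ¬q   (De Morgan)
⇔ ((q ∧ ¬p) ∨ (¬q ∧ p)) ∧ ¬q   (double negation)
⇔ (q ∧ ¬p ∧ ¬q) ∨ (¬q ∧ p ∧ ¬q)   (distribute ∧ over ∨)
⇔ ¬q ∧ p   (simplify)

¬q ∧ p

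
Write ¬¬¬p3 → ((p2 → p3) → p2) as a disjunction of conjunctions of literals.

p3 ∨ p2

¬¬¬p3 → ((p2 → p3) → p2)
⇔ ¬¬¬¬p3 ∨ ((p2 → p3) → p2)   — eliminate →
⇔ ¬¬¬¬p3 ∨ ¬(p2 → p3) ∨ p2   — eliminate →
⇔ ¬¬¬¬p3 ∨ ¬(¬p2 ∨ p3) ∨ p2   — eliminate →
⇔ ¬¬p3 ∨ ¬(¬p2 ∨ p3) ∨ p2   — double negation
⇔ p3 ∨ ¬(¬p2 ∨ p3) ∨ p2   — double negation
⇔ p3 ∨ ¬¬p2 ∧ ¬p3 ∨ p2   — De Morgan
⇔ p3 ∨ p2 ∧ ¬p3 ∨ p2   — double negation
⇔ p3 ∨ p2   — simplify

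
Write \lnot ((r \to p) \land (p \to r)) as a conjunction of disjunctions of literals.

\lnot ((r \to p) \land (p \to r))
≡ \lnot ((\lnot r \lor p) \land (p \to r))   [eliminate \to]
≡ \lnot ((\lnot r \lor p) \land (\lnot p \lor r))   [eliminate \to]
≡ \lnot (\lnot r \lor p) \lor \lnot (\lnot p \lor r)   [De Morgan]
≡ \lnot \lnot r \land \lnot p \lor \lnot (\lnot p \lor r)   [De Morgan]
≡ r \land \lnot p \lor \lnot (\lnot p \lor r)   [double negation]
≡ r \land \lnot p \lor \lnot \lnot p \land \lnot r   [De Morgan]
≡ r \land \lnot p \lor p \land \lnot r   [double negation]
≡ (r \lor p) \land (r \lor \lnot r) \land (\lnot p \lor p) \land (\lnot p \lor \lnot r)   [distribute \lor over \land]
≡ (r \lor p) \land (\lnot p \lor \lnot r)   [simplify]

(r \lor p) \land (\lnot p \lor \lnot r)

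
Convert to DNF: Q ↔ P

(¬Q ∧ ¬P) ∨ (P ∧ Q)

Q ↔ P
≡ (Q → P) ∧ (P → Q)   — eliminate ↔
≡ (¬Q ∨ P) ∧ (P → Q)   — eliminate →
≡ (¬Q ∨ P) ∧ (¬P ∨ Q)   — eliminate →
≡ (¬Q ∧ ¬P) ∨ (¬Q ∧ Q) ∨ (P ∧ ¬P) ∨ (P ∧ Q)   — distribute ∧ over ∨
≡ (¬Q ∧ ¬P) ∨ (P ∧ Q)   — simplify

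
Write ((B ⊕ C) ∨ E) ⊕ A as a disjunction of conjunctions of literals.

((B ⊕ C) ∨ E) ⊕ A
≡ (((B ⊕ C) ∨ E) ∧ ¬A) ∨ (¬((B ⊕ C) ∨ E) ∧ A)   [expand ⊕]
≡ (((B ∧ ¬C) ∨ (¬B ∧ C) ∨ E) ∧ ¬A) ∨ (¬((B ⊕ C) ∨ E) ∧ A)   [expand ⊕]
≡ (((B ∧ ¬C) ∨ (¬B ∧ C) ∨ E) ∧ ¬A) ∨ (¬((B ∧ ¬C) ∨ (¬B ∧ C) ∨ E) ∧ A)   [expand ⊕]
≡ (((B ∧ ¬C) ∨ (¬B ∧ C) ∨ E) ∧ ¬A) ∨ (¬(B ∧ ¬C) ∧ ¬(¬B ∧ C) ∧ ¬E ∧ A)   [De Morgan]
≡ (((B ∧ ¬C) ∨ (¬B ∧ C) ∨ E) ∧ ¬A) ∨ ((¬B ∨ ¬¬C) ∧ ¬(¬B ∧ C) ∧ ¬E ∧ A)   [De Morgan]
≡ (((B ∧ ¬C) ∨ (¬B ∧ C) ∨ E) ∧ ¬A) ∨ ((¬B ∨ C) ∧ ¬(¬B ∧ C) ∧ ¬E ∧ A)   [double negation]
≡ (((B ∧ ¬C) ∨ (¬B ∧ C) ∨ E) ∧ ¬A) ∨ ((¬B ∨ C) ∧ (¬¬B ∨ ¬C) ∧ ¬E ∧ A)   [De Morgan]
≡ (((B ∧ ¬C) ∨ (¬B ∧ C) ∨ E) ∧ ¬A) ∨ ((¬B ∨ C) ∧ (B ∨ ¬C) ∧ ¬E ∧ A)   [double negation]
≡ (B ∧ ¬C ∧ ¬A) ∨ (¬B ∧ C ∧ ¬A) ∨ (E ∧ ¬A) ∨ (¬B ∧ B ∧ ¬E ∧ A) ∨ (¬B ∧ ¬C ∧ ¬E ∧ A) ∨ (C ∧ B ∧ ¬E ∧ A) ∨ (C ∧ ¬C ∧ ¬E ∧ A)   [distribute ∧ over ∨]
≡ (B ∧ ¬C ∧ ¬A) ∨ (¬B ∧ C ∧ ¬A) ∨ (E ∧ ¬A) ∨ (¬B ∧ ¬C ∧ ¬E ∧ A) ∨ (C ∧ B ∧ ¬E ∧ A)   [simplify]

(B ∧ ¬C ∧ ¬A) ∨ (¬B ∧ C ∧ ¬A) ∨ (E ∧ ¬A) ∨ (¬B ∧ ¬C ∧ ¬E ∧ A) ∨ (C ∧ B ∧ ¬E ∧ A)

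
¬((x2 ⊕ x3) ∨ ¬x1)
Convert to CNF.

¬((x2 ⊕ x3) ∨ ¬x1)
≡ ¬(((x2 ∨ x3) ∧ ¬(x2 ∧ x3)) ∨ ¬x1)   [expand ⊕]
≡ ¬((x2 ∨ x3) ∧ ¬(x2 ∧ x3)) ∧ ¬¬x1   [De Morgan]
≡ (¬(x2 ∨ x3) ∨ ¬¬(x2 ∧ x3)) ∧ ¬¬x1   [De Morgan]
≡ ((¬x2 ∧ ¬x3) ∨ ¬¬(x2 ∧ x3)) ∧ ¬¬x1   [De Morgan]
≡ ((¬x2 ∧ ¬x3) ∨ (x2 ∧ x3)) ∧ ¬¬x1   [double negation]
≡ ((¬x2 ∧ ¬x3) ∨ (x2 ∧ x3)) ∧ x1   [double negation]
≡ (¬x2 ∨ x2) ∧ (¬x2 ∨ x3) ∧ (¬x3 ∨ x2) ∧ (¬x3 ∨ x3) ∧ x1   [distribute ∨ over ∧]
≡ (¬x2 ∨ x3) ∧ (¬x3 ∨ x2) ∧ x1   [simplify]

(¬x2 ∨ x3) ∧ (¬x3 ∨ x2) ∧ x1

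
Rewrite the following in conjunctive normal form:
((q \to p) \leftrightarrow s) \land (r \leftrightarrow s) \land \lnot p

(q \lor s) \land (\lnot s \lor \lnot q \lor p) \land (\lnot r \lor s) \land (\lnot s \lor r) \land \lnot p

((q \to p) \leftrightarrow s) \land (r \leftrightarrow s) \land \lnot p
≡ ((q \to p) \to s) \land (s \to (q \to p)) \land (r \leftrightarrow s) \land \lnot p   [eliminate \leftrightarrow]
≡ (\lnot (q \to p) \lor s) \land (s \to (q \to p)) \land (r \leftrightarrow s) \land \lnot p   [eliminate \to]
≡ (\lnot (\lnot q \lor p) \lor s) \land (s \to (q \to p)) \land (r \leftrightarrow s) \land \lnot p   [eliminate \to]
≡ (\lnot (\lnot q \lor p) \lor s) \land (\lnot s \lor (q \to p)) \land (r \leftrightarrow s) \land \lnot p   [eliminate \to]
≡ (\lnot (\lnot q \lor p) \lor s) \land (\lnot s \lor \lnot q \lor p) \land (r \leftrightarrow s) \land \lnot p   [eliminate \to]
≡ (\lnot (\lnot q \lor p) \lor s) \land (\lnot s \lor \lnot q \lor p) \land (r \to s) \land (s \to r) \land \lnot p   [eliminate \leftrightarrow]
≡ (\lnot (\lnot q \lor p) \lor s) \land (\lnot s \lor \lnot q \lor p) \land (\lnot r \lor s) \land (s \to r) \land \lnot p   [eliminate \to]
≡ (\lnot (\lnot q \lor p) \lor s) \land (\lnot s \lor \lnot q \lor p) \land (\lnot r \lor s) \land (\lnot s \lor r) \land \lnot p   [eliminate \to]
≡ ((\lnot \lnot q \land \lnot p) \lor s) \land (\lnot s \lor \lnot q \lor p) \land (\lnot r \lor s) \land (\lnot s \lor r) \land \lnot p   [De Morgan]
≡ ((q \land \lnot p) \lor s) \land (\lnot s \lor \lnot q \lor p) \land (\lnot r \lor s) \land (\lnot s \lor r) \land \lnot p   [double negation]
≡ (q \lor s) \land (\lnot p \lor s) \land (\lnot s \lor \lnot q \lor p) \land (\lnot r \lor s) \land (\lnot s \lor r) \land \lnot p   [distribute \lor over \land]
≡ (q \lor s) \land (\lnot s \lor \lnot q \lor p) \land (\lnot r \lor s) \land (\lnot s \lor r) \land \lnot p   [simplify]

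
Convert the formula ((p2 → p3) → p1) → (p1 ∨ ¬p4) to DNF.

((p2 → p3) → p1) → (p1 ∨ ¬p4)
= ¬((p2 → p3) → p1) ∨ p1 ∨ ¬p4
= ¬(¬(p2 → p3) ∨ p1) ∨ p1 ∨ ¬p4
= ¬(¬(¬p2 ∨ p3) ∨ p1) ∨ p1 ∨ ¬p4
= (¬¬(¬p2 ∨ p3) ∧ ¬p1) ∨ p1 ∨ ¬p4
= ((¬p2 ∨ p3) ∧ ¬p1) ∨ p1 ∨ ¬p4
= (¬p2 ∧ ¬p1) ∨ (p3 ∧ ¬p1) ∨ p1 ∨ ¬p4

(¬p2 ∧ ¬p1) ∨ (p3 ∧ ¬p1) ∨ p1 ∨ ¬p4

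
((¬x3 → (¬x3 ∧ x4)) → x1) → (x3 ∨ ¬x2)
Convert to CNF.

(x3 ∨ x4 ∨ ¬x2) ∧ (¬x1 ∨ x3 ∨ ¬x2)

((¬x3 → (¬x3 ∧ x4)) → x1) → (x3 ∨ ¬x2)
≡ ¬((¬x3 → (¬x3 ∧ x4)) → x1) ∨ x3 ∨ ¬x2   [eliminate →]
≡ ¬(¬(¬x3 → (¬x3 ∧ x4)) ∨ x1) ∨ x3 ∨ ¬x2   [eliminate →]
≡ ¬(¬(¬¬x3 ∨ (¬x3 ∧ x4)) ∨ x1) ∨ x3 ∨ ¬x2   [eliminate →]
≡ (¬¬(¬¬x3 ∨ (¬x3 ∧ x4)) ∧ ¬x1) ∨ x3 ∨ ¬x2   [De Morgan]
≡ ((¬¬x3 ∨ (¬x3 ∧ x4)) ∧ ¬x1) ∨ x3 ∨ ¬x2   [double negation]
≡ ((x3 ∨ (¬x3 ∧ x4)) ∧ ¬x1) ∨ x3 ∨ ¬x2   [double negation]
≡ (x3 ∨ ¬x3 ∨ x3 ∨ ¬x2) ∧ (x3 ∨ x4 ∨ x3 ∨ ¬x2) ∧ (¬x1 ∨ x3 ∨ ¬x2)   [distribute ∨ over ∧]
≡ (x3 ∨ x4 ∨ ¬x2) ∧ (¬x1 ∨ x3 ∨ ¬x2)   [simplify]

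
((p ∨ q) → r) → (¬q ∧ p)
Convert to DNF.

((p ∨ q) → r) → (¬q ∧ p)
≡ ¬((p ∨ q) → r) ∨ (¬q ∧ p)   [eliminate →]
≡ ¬(¬(p ∨ q) ∨ r) ∨ (¬q ∧ p)   [eliminate →]
≡ (¬¬(p ∨ q) ∧ ¬r) ∨ (¬q ∧ p)   [De Morgan]
≡ ((p ∨ q) ∧ ¬r) ∨ (¬q ∧ p)   [double negation]
≡ (p ∧ ¬r) ∨ (q ∧ ¬r) ∨ (¬q ∧ p)   [distribute ∧ over ∨]

(p ∧ ¬r) ∨ (q ∧ ¬r) ∨ (¬q ∧ p)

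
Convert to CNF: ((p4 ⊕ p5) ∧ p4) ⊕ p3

(¬p4 ∨ ¬p5 ∨ p3) ∧ (p4 ∨ p3) ∧ (¬p4 ∨ p5 ∨ ¬p3)

((p4 ⊕ p5) ∧ p4) ⊕ p3
≡ (((p4 ⊕ p5) ∧ p4) ∨ p3) ∧ ¬((p4 ⊕ p5) ∧ p4 ∧ p3)   (expand ⊕)
≡ (((p4 ∨ p5) ∧ ¬(p4 ∧ p5) ∧ p4) ∨ p3) ∧ ¬((p4 ⊕ p5) ∧ p4 ∧ p3)   (expand ⊕)
≡ (((p4 ∨ p5) ∧ ¬(p4 ∧ p5) ∧ p4) ∨ p3) ∧ ¬((p4 ∨ p5) ∧ ¬(p4 ∧ p5) ∧ p4 ∧ p3)   (expand ⊕)
≡ (((p4 ∨ p5) ∧ (¬p4 ∨ ¬p5) ∧ p4) ∨ p3) ∧ ¬((p4 ∨ p5) ∧ ¬(p4 ∧ p5) ∧ p4 ∧ p3)   (De Morgan)
≡ (((p4 ∨ p5) ∧ (¬p4 ∨ ¬p5) ∧ p4) ∨ p3) ∧ (¬(p4 ∨ p5) ∨ ¬¬(p4 ∧ p5) ∨ ¬p4 ∨ ¬p3)   (De Morgan)
≡ (((p4 ∨ p5) ∧ (¬p4 ∨ ¬p5) ∧ p4) ∨ p3) ∧ ((¬p4 ∧ ¬p5) ∨ ¬¬(p4 ∧ p5) ∨ ¬p4 ∨ ¬p3)   (De Morgan)
≡ (((p4 ∨ p5) ∧ (¬p4 ∨ ¬p5) ∧ p4) ∨ p3) ∧ ((¬p4 ∧ ¬p5) ∨ (p4 ∧ p5) ∨ ¬p4 ∨ ¬p3)   (double negation)
≡ (p4 ∨ p5 ∨ p3) ∧ (¬p4 ∨ ¬p5 ∨ p3) ∧ (p4 ∨ p3) ∧ (¬p4 ∨ p4 ∨ ¬p4 ∨ ¬p3) ∧ (¬p4 ∨ p5 ∨ ¬p4 ∨ ¬p3) ∧ (¬p5 ∨ p4 ∨ ¬p4 ∨ ¬p3) ∧ (¬p5 ∨ p5 ∨ ¬p4 ∨ ¬p3)   (distribute ∨ over ∧)
≡ (¬p4 ∨ ¬p5 ∨ p3) ∧ (p4 ∨ p3) ∧ (¬p4 ∨ p5 ∨ ¬p3)   (simplify)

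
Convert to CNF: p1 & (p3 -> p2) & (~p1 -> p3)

p1 & (~p3 | p2)

p1 & (p3 -> p2) & (~p1 -> p3)
= p1 & (~p3 | p2) & (~p1 -> p3)   (eliminate ->)
= p1 & (~p3 | p2) & (~~p1 | p3)   (eliminate ->)
= p1 & (~p3 | p2) & (p1 | p3)   (double negation)
= p1 & (~p3 | p2)   (simplify)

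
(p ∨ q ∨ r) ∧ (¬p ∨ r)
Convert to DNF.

(p ∨ q ∨ r) ∧ (¬p ∨ r)
≡ (p ∧ ¬p) ∨ (p ∧ r) ∨ (q ∧ ¬p) ∨ (q ∧ r) ∨ (r ∧ ¬p) ∨ (r ∧ r)   [distribute ∧ over ∨]
≡ (q ∧ ¬p) ∨ r   [simplify]

(q ∧ ¬p) ∨ r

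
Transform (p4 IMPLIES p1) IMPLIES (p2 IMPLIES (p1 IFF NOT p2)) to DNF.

(p4 IMPLIES p1) IMPLIES (p2 IMPLIES (p1 IFF NOT p2))
≡ NOT (p4 IMPLIES p1) OR (p2 IMPLIES (p1 IFF NOT p2))   — eliminate IMPLIES
≡ NOT (NOT p4 OR p1) OR (p2 IMPLIES (p1 IFF NOT p2))   — eliminate IMPLIES
≡ NOT (NOT p4 OR p1) OR NOT p2 OR (p1 IFF NOT p2)   — eliminate IMPLIES
≡ NOT (NOT p4 OR p1) OR NOT p2 OR ((p1 IMPLIES NOT p2) AND (NOT p2 IMPLIES p1))   — eliminate IFF
≡ NOT (NOT p4 OR p1) OR NOT p2 OR ((NOT p1 OR NOT p2) AND (NOT p2 IMPLIES p1))   — eliminate IMPLIES
≡ NOT (NOT p4 OR p1) OR NOT p2 OR ((NOT p1 OR NOT p2) AND (NOT NOT p2 OR p1))   — eliminate IMPLIES
≡ (NOT NOT p4 AND NOT p1) OR NOT p2 OR ((NOT p1 OR NOT p2) AND (NOT NOT p2 OR p1))   — De Morgan
≡ (p4 AND NOT p1) OR NOT p2 OR ((NOT p1 OR NOT p2) AND (NOT NOT p2 OR p1))   — double negation
≡ (p4 AND NOT p1) OR NOT p2 OR ((NOT p1 OR NOT p2) AND (p2 OR p1))   — double negation
≡ (p4 AND NOT p1) OR NOT p2 OR (NOT p1 AND p2) OR (NOT p1 AND p1) OR (NOT p2 AND p2) OR (NOT p2 AND p1)   — distribute AND over OR
≡ (p4 AND NOT p1) OR NOT p2 OR (NOT p1 AND p2)   — simplify

(p4 AND NOT p1) OR NOT p2 OR (NOT p1 AND p2)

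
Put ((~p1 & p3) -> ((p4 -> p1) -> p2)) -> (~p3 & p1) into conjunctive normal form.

(~p1 | ~p3) & (p3 | p1) & (~p4 | p1) & (~p2 | ~p3) & (~p2 | p1)

((~p1 & p3) -> ((p4 -> p1) -> p2)) -> (~p3 & p1)
⇔ ~((~p1 & p3) -> ((p4 -> p1) -> p2)) | (~p3 & p1)   (eliminate ->)
⇔ ~(~(~p1 & p3) | ((p4 -> p1) -> p2)) | (~p3 & p1)   (eliminate ->)
⇔ ~(~(~p1 & p3) | ~(p4 -> p1) | p2) | (~p3 & p1)   (eliminate ->)
⇔ ~(~(~p1 & p3) | ~(~p4 | p1) | p2) | (~p3 & p1)   (eliminate ->)
⇔ (~~(~p1 & p3) & ~~(~p4 | p1) & ~p2) | (~p3 & p1)   (De Morgan)
⇔ (~p1 & p3 & ~~(~p4 | p1) & ~p2) | (~p3 & p1)   (double negation)
⇔ (~p1 & p3 & (~p4 | p1) & ~p2) | (~p3 & p1)   (double negation)
⇔ (~p1 | ~p3) & (~p1 | p1) & (p3 | ~p3) & (p3 | p1) & (~p4 | p1 | ~p3) & (~p4 | p1 | p1) & (~p2 | ~p3) & (~p2 | p1)   (distribute | over &)
⇔ (~p1 | ~p3) & (p3 | p1) & (~p4 | p1) & (~p2 | ~p3) & (~p2 | p1)   (simplify)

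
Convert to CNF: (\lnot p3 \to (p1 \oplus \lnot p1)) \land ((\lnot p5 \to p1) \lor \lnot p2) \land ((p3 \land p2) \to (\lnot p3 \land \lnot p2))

(\lnot p3 \to (p1 \oplus \lnot p1)) \land ((\lnot p5 \to p1) \lor \lnot p2) \land ((p3 \land p2) \to (\lnot p3 \land \lnot p2))
≡ (\lnot \lnot p3 \lor (p1 \oplus \lnot p1)) \land ((\lnot p5 \to p1) \lor \lnot p2) \land ((p3 \land p2) \to (\lnot p3 \land \lnot p2))
≡ (\lnot \lnot p3 \lor ((p1 \lor \lnot p1) \land \lnot (p1 \land \lnot p1))) \land ((\lnot p5 \to p1) \lor \lnot p2) \land ((p3 \land p2) \to (\lnot p3 \land \lnot p2))
≡ (\lnot \lnot p3 \lor ((p1 \lor \lnot p1) \land \lnot (p1 \land \lnot p1))) \land (\lnot \lnot p5 \lor p1 \lor \lnot p2) \land ((p3 \land p2) \to (\lnot p3 \land \lnot p2))
≡ (\lnot \lnot p3 \lor ((p1 \lor \lnot p1) \land \lnot (p1 \land \lnot p1))) \land (\lnot \lnot p5 \lor p1 \lor \lnot p2) \land (\lnot (p3 \land p2) \lor (\lnot p3 \land \lnot p2))
≡ (p3 \lor ((p1 \lor \lnot p1) \land \lnot (p1 \land \lnot p1))) \land (\lnot \lnot p5 \lor p1 \lor \lnot p2) \land (\lnot (p3 \land p2) \lor (\lnot p3 \land \lnot p2))
≡ (p3 \lor ((p1 \lor \lnot p1) \land (\lnot p1 \lor \lnot \lnot p1))) \land (\lnot \lnot p5 \lor p1 \lor \lnot p2) \land (\lnot (p3 \land p2) \lor (\lnot p3 \land \lnot p2))
≡ (p3 \lor ((p1 \lor \lnot p1) \land (\lnot p1 \lor p1))) \land (\lnot \lnot p5 \lor p1 \lor \lnot p2) \land (\lnot (p3 \land p2) \lor (\lnot p3 \land \lnot p2))
≡ (p3 \lor ((p1 \lor \lnot p1) \land (\lnot p1 \lor p1))) \land (p5 \lor p1 \lor \lnot p2) \land (\lnot (p3 \land p2) \lor (\lnot p3 \land \lnot p2))
≡ (p3 \lor ((p1 \lor \lnot p1) \land (\lnot p1 \lor p1))) \land (p5 \lor p1 \lor \lnot p2) \land (\lnot p3 \lor \lnot p2 \lor (\lnot p3 \land \lnot p2))
≡ (p3 \lor p1 \lor \lnot p1) \land (p3 \lor \lnot p1 \lor p1) \land (p5 \lor p1 \lor \lnot p2) \land (\lnot p3 \lor \lnot p2 \lor \lnot p3) \land (\lnot p3 \lor \lnot p2 \lor \lnot p2)
≡ (p5 \lor p1 \lor \lnot p2) \land (\lnot p3 \lor \lnot p2)

(p5 \lor p1 \lor \lnot p2) \land (\lnot p3 \lor \lnot p2)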